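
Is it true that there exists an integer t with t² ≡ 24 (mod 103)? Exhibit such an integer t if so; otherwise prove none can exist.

103 is prime, so by Euler's criterion 24 is a square mod 103 iff 24^((103−1)/2) = 24^51 ≡ 1 (mod 103).
Repeated squaring mod 103: 24^2 = 576 ≡ 61; 24^4 ≡ 61² = 3721 ≡ 13; 24^8 ≡ 13² = 169 ≡ 66; 24^16 ≡ 66² = 4356 ≡ 30; 24^32 ≡ 30² = 900 ≡ 76.
Since 51 = 32 + 16 + 2 + 1, 24^51 ≡ 76 · 30 · 61 · 24; multiplying out mod 103: 76·30 = 2280 ≡ 14, then 14·61 = 854 ≡ 30, then 30·24 = 720 ≡ 102. Thus 24^51 ≡ 102 ≡ −1 (mod 103).
By Euler's criterion 24 is a quadratic non-residue mod 103: no t satisfies t² ≡ 24 (mod 103).

There is no such integer.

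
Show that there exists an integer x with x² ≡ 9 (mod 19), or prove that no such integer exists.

x = 16 works: 16² = 256, and 256 − 9 = 247 = 13·19.

x = 16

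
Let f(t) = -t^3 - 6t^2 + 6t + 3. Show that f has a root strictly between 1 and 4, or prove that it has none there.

Yes, f has a root in the interval.

f(1) = 2 and f(4) = -133, which have opposite signs.
Since f is a polynomial it is continuous on [1, 4].
By the Intermediate Value Theorem, f takes the value 0 somewhere in the open interval.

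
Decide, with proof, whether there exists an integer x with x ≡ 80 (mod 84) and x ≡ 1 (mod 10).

No such integer exists.

gcd(84, 10) = 2. If x ≡ 80 (mod 84) and x ≡ 1 (mod 10), then x ≡ 80 (mod 2) and x ≡ 1 (mod 2).
However 80 ≡ 0 and 1 ≡ 1 (mod 2), and 0 ≠ 1.
Therefore no such x exists.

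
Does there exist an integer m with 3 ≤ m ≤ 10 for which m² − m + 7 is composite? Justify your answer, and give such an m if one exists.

At m = 8: 8² − 8 + 7 = 63 = 3·21, which is composite.

m = 8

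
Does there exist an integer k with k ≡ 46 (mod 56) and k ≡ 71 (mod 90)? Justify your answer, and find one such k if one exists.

gcd(56, 90) = 2. If k ≡ 46 (mod 56) and k ≡ 71 (mod 90), then k ≡ 46 (mod 2) and k ≡ 71 (mod 2).
These are incompatible: 46 − 71 = -25 is not divisible by 2.
Therefore no such k exists.

No such integer exists.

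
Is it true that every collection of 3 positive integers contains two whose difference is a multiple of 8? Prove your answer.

Try 3 consecutive integers, 4, 5, 6. Their remainders mod 8 are 4, 5, 6 — pairwise different, as any 3 ≤ 8 consecutive integers have distinct residues.
No two share a residue, so no pair has difference divisible by 8; the claim fails for this set.

No, the set {4, 5, 6} is a counterexample.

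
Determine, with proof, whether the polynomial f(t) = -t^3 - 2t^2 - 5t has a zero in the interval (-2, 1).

f(-2) = 10 and f(1) = -8, which have opposite signs.
As a polynomial, f is continuous on every closed interval.
By the Intermediate Value Theorem f must vanish at some point of (-2, 1).

Such a root exists.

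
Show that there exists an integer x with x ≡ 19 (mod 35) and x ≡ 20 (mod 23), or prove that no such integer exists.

x = 89

Since 35 and 23 share no common factor, CRT says the pair of congruences has a solution (unique mod 805).
Any solution of the first congruence is x = 19 + 35t; substituting into the second, 35t ≡ 20 − 19 ≡ 1 (mod 23).
35 ≡ 12 (mod 23), so this reads 12t ≡ 1 (mod 23). Note 12·2 = 24 ≡ 1 (mod 23) (as 24 − 1 = 1·23), so 12⁻¹ ≡ 2.
Multiplying by 2: t ≡ 2·1 = 2 (mod 23).
With t = 2: x = 19 + 35·2 = 89.
Check: 89 mod 35 = 19, 89 mod 23 = 20. ✓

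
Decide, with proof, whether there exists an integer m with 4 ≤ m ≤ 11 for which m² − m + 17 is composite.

No, no such integer m in that range exists.

The values for m = 4, 5, …, 11 are 29, 37, 47, 59, 73, 89, 107, 127, and each of these is prime.
So no value in the range makes the expression composite.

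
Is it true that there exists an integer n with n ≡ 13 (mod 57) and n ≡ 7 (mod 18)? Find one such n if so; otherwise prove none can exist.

n = 241

gcd(57, 18) = 3. A simultaneous solution exists iff 13 ≡ 7 (mod 3); here 13 mod 3 = 1 = 7 mod 3, so it does.
The integers ≡ 13 (mod 57) are 13, 70, 127, 184, 241, …; their remainders mod 18 are 13, 16, 1, 4, 7, so n = 241 is the first that is ≡ 7 (mod 18).
Indeed 241 ≡ 13 (mod 57) and 241 ≡ 7 (mod 18).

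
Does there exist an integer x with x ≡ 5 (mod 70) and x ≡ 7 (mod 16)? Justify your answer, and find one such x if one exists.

x = 215

Here gcd(70, 16) = 2, and both 5 and 7 leave remainder 1 mod 2, so the system is consistent.
Step through x = 5, 5 + 70, 5 + 2·70, …: the values 5, 75, 145, 215 reduce mod 16 to 5, 11, 1, 7. The value 215 hits 7.
Check: 215 mod 70 = 5, 215 mod 16 = 7. ✓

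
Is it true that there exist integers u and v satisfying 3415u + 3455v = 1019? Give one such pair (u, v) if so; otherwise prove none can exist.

gcd(3415, 3455) = 5, so every integer of the form 3415u + 3455v is a multiple of 5.
However 1019 leaves remainder 4 on division by 5.
Hence no integers u, v satisfy the equation.

There are no such integers.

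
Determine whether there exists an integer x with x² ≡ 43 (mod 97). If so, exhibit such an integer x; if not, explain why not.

Take x = 25. Then 25² = 625 = 6·97 + 43, so 25² ≡ 43 (mod 97).

x = 25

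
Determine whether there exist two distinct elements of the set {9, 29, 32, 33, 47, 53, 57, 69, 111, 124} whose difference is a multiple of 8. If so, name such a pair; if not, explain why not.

9 and 33 are such a pair.

Both 9 and 33 leave remainder 1 on division by 8; their difference 24 = 3·8 is a multiple of 8.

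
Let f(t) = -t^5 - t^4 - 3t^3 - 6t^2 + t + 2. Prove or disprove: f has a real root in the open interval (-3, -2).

The endpoint values f(-3) = 188 and f(-2) = 16 are both positive. Claim: f(t) > 0 for every t in (-3, -2).
Shift to the endpoint -2: with t = -2 − u (0 < u < 1), one computes f(-2 − u) = u^5 + 9u^4 + 35u^3 + 68u^2 + 59u + 16.
All 6 nonzero coefficients of this polynomial in u are positive; hence for u > 0 the value is a sum of positive terms (the constant 16 among them).
So f is strictly positive on (-3, -2); no root exists in the interval.

No such root exists.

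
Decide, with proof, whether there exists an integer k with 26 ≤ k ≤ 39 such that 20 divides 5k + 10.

k = 26 works, since 5·26 + 10 = 140 = 7·20.

k = 26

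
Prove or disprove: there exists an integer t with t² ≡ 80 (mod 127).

Apply Euler's criterion with the prime 127: 80 is a quadratic residue iff 80^63 ≡ 1 (mod 127), and a non-residue iff it is ≡ −1.
Squaring successively (mod 127): 80^2 = 6400 ≡ 50; 80^4 ≡ 50² = 2500 ≡ 87; 80^8 ≡ 87² = 7569 ≡ 76; 80^16 ≡ 76² = 5776 ≡ 61; 80^32 ≡ 61² = 3721 ≡ 38.
Since 63 = 32 + 16 + 8 + 4 + 2 + 1, 80^63 ≡ 38 · 61 · 76 · 87 · 50 · 80; multiplying out mod 127: 38·61 = 2318 ≡ 32, then 32·76 = 2432 ≡ 19, then 19·87 = 1653 ≡ 2, then 2·50 = 100 ≡ 100, then 100·80 = 8000 ≡ 126. Thus 80^63 ≡ 126 ≡ −1 (mod 127).
The value −1 means 80 is a non-residue modulo 127, so t² ≡ 80 (mod 127) is impossible.

There is no such integer.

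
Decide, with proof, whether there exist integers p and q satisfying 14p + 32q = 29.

gcd(14, 32) = 2, so every integer of the form 14p + 32q is a multiple of 2.
But 29 = 2·14 + 1, so 2 ∤ 29.
Hence no integers p, q satisfy the equation.

No such integers exist.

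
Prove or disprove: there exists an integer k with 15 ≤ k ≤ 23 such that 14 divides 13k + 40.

For k = 15, 16, …, 23 the values of 13k + 40 modulo 14 are 11, 10, 9, 8, 7, 6, 5, 4, 3 respectively.
Since 0 is absent from this list, 14 ∤ 13k + 40 for every k with 15 ≤ k ≤ 23.

There is no such integer k in that range.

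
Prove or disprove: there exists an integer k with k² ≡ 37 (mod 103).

No, no such integer exists.

Apply Euler's criterion with the prime 103: 37 is a quadratic residue iff 37^51 ≡ 1 (mod 103), and a non-residue iff it is ≡ −1.
Repeated squaring mod 103: 37^2 = 1369 ≡ 30; 37^4 ≡ 30² = 900 ≡ 76; 37^8 ≡ 76² = 5776 ≡ 8; 37^16 ≡ 8² = 64 ≡ 64; 37^32 ≡ 64² = 4096 ≡ 79.
Since 51 = 32 + 16 + 2 + 1, 37^51 ≡ 79 · 64 · 30 · 37; multiplying out mod 103: 79·64 = 5056 ≡ 9, then 9·30 = 270 ≡ 64, then 64·37 = 2368 ≡ 102. Thus 37^51 ≡ 102 ≡ −1 (mod 103).
The value −1 means 37 is a non-residue modulo 103, so k² ≡ 37 (mod 103) is impossible.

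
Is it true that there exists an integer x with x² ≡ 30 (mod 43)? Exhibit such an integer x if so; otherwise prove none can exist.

Apply Euler's criterion with the prime 43: 30 is a quadratic residue iff 30^21 ≡ 1 (mod 43), and a non-residue iff it is ≡ −1.
Squaring successively (mod 43): 30^2 = 900 ≡ 40; 30^4 ≡ 40² = 1600 ≡ 9; 30^8 ≡ 9² = 81 ≡ 38; 30^16 ≡ 38² = 1444 ≡ 25.
Since 21 = 16 + 4 + 1, 30^21 ≡ 25 · 9 · 30; multiplying out mod 43: 25·9 = 225 ≡ 10, then 10·30 = 300 ≡ 42. Thus 30^21 ≡ 42 ≡ −1 (mod 43).
By Euler's criterion 30 is a quadratic non-residue mod 43: no x satisfies x² ≡ 30 (mod 43).

No such integer exists.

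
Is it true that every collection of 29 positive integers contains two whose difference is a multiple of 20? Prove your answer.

Each integer lies in one of the 20 residue classes modulo 20.
Placing 29 integers into 20 classes, some class receives at least two — say a and b.
Their difference a − b is then a multiple of 20.

Yes, this is always true.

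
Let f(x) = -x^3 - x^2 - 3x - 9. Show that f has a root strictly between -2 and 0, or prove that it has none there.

Such a root exists.

f(-2) = 1 and f(0) = -9, which have opposite signs.
Since f is a polynomial it is continuous on [-2, 0].
By the Intermediate Value Theorem, f takes the value 0 somewhere in the open interval.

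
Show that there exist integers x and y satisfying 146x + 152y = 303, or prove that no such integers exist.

Any value of 146x + 152y is a multiple of gcd(146, 152) = 2.
But 303 = 2·151 + 1, so 2 ∤ 303.
Therefore 146x + 152y = 303 has no solution in integers.

There are no such integers.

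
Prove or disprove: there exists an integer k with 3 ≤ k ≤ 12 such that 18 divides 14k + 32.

Scanning upward from k = 3 gives 74, 88, 102, 116, 130, none divisible by 18. At k = 8 we get 14·8 + 32 = 144, and 144 = 18·8.

k = 8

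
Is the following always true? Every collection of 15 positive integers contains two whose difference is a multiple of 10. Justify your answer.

Yes, this is always true.

Each integer lies in one of the 10 residue classes modulo 10.
With 15 integers and only 10 classes, the pigeonhole principle forces two of them, say a and b, into the same class.
Then a ≡ b (mod 10), i.e. 10 ∣ (a − b).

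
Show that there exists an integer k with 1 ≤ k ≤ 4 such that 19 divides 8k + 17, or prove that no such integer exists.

No, no such integer k in that range exists.

The values of 8k + 17 for k = 1, 2, 3, 4 are 25, 33, 41, 49; reduced mod 19 these are 6, 14, 3, 11.
None is 0, so 19 never divides 8k + 17 on this range.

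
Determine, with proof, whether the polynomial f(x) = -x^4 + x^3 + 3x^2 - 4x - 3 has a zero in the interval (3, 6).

f has no root in that interval.

The endpoint values f(3) = -42 and f(6) = -999 are both negative. Claim: f(x) < 0 for every x in (3, 6).
Substitute x = 3 + u, where 0 < u < 3 on the interval. Expanding, f(3 + u) = -u^4 - 11u^3 - 42u^2 - 67u - 42.
All 5 nonzero coefficients of this polynomial in u are negative; hence for u > 0 the value is a sum of negative terms (the constant -42 among them).
Therefore f(x) < 0 throughout (3, 6), and f has no zero there.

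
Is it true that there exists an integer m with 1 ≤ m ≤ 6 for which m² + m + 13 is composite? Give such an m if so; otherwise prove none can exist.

m = 6

At m = 6: 6² + 6 + 13 = 55 = 5·11, which is composite.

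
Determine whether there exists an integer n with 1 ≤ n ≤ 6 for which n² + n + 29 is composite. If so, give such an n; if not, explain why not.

n = 2

At n = 2: 2² + 2 + 29 = 35 = 5·7, which is composite.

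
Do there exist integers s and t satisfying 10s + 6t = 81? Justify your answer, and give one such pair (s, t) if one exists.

No such integers exist.

gcd(10, 6) = 2, so every integer of the form 10s + 6t is a multiple of 2.
But 81 = 2·40 + 1, so 2 ∤ 81.
So the equation is unsolvable over ℤ.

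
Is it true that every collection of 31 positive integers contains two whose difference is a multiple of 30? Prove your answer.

Each integer lies in one of the 30 residue classes modulo 30.
Placing 31 integers into 30 classes, some class receives at least two — say a and b.
Equal remainders mean a − b ≡ 0 (mod 30), so 30 divides their difference.

Yes, this is always true.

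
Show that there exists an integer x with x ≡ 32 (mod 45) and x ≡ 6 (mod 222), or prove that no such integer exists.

Reduce both congruences modulo 3, which divides 45 and 222: they say x ≡ 32 (mod 3) and x ≡ 6 (mod 3).
These are incompatible: 32 − 6 = 26 is not divisible by 3.
Therefore no such x exists.

No, no such integer exists.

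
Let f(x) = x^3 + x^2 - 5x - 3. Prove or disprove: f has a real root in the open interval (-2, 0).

Yes, f has a root in the interval.

f(-2) = 3 and f(0) = -3, which have opposite signs.
f is continuous everywhere (it is a polynomial), in particular on [-2, 0].
By the Intermediate Value Theorem, f takes the value 0 somewhere in the open interval.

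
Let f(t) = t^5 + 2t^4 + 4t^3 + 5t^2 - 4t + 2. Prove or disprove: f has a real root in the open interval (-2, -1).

Yes, f has a root in the interval.

f(-2) = -2 and f(-1) = 8, which have opposite signs.
As a polynomial, f is continuous on every closed interval.
By the Intermediate Value Theorem, f takes the value 0 somewhere in the open interval.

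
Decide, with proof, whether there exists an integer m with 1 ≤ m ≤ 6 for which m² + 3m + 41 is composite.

At m = 4: 4² + 3·4 + 41 = 69 = 3·23, which is composite.

m = 4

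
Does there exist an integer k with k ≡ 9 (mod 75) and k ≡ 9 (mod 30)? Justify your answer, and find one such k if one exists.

k = 9

Here gcd(75, 30) = 15, and both 9 and 9 leave remainder 9 mod 15, so the system is consistent.
In fact k = 9 itself already satisfies 9 mod 30 = 9.
Verify: 9 = 0·75 + 9 and 9 = 0·30 + 9. ✓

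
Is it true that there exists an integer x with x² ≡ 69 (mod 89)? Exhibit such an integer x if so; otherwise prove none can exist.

x = 46

x = 46 works: 46² = 2116, and 2116 − 69 = 2047 = 23·89.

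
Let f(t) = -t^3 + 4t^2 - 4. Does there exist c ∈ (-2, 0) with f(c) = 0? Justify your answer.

f(-2) = 20 and f(0) = -4, which have opposite signs.
f is continuous everywhere (it is a polynomial), in particular on [-2, 0].
By the Intermediate Value Theorem f must vanish at some point of (-2, 0).

Such a root exists.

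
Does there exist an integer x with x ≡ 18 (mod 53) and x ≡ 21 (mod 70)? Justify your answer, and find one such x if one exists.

x = 2191

The moduli 53 and 70 are coprime, so by the Chinese Remainder Theorem a unique solution modulo 3710 exists.
Write x = 18 + 53t and require 18 + 53t ≡ 21 (mod 70), i.e. 53t ≡ 3 (mod 70).
To invert 53 modulo 70: 70 = 1·53 + 17, 53 = 3·17 + 2, 17 = 8·2 + 1, 2 = 2·1 + 0, and unwinding, 1 = 17 − 8·2 = 17 − 8·(53 − 3·17) = −8·53 + 25·17 = −8·53 + 25·(70 − 1·53) = 25·70 − 33·53. Thus 53⁻¹ ≡ -33 ≡ 37 (mod 70).
Therefore t ≡ 37·3 = 111 ≡ 41 (mod 70).
Taking t = 41 gives x = 18 + 53·41 = 2191.
Indeed 2191 ≡ 18 (mod 53) and 2191 ≡ 21 (mod 70).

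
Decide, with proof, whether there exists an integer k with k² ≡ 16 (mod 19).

Take k = 4. Then 4² = 16, and since 0 ≤ 16 < 19 this is already reduced: 4² ≡ 16 (mod 19).

k = 4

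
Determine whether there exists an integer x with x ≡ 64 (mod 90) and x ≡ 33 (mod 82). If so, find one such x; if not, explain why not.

No such integer exists.

Reduce both congruences modulo 2, which divides 90 and 82: they say x ≡ 64 (mod 2) and x ≡ 33 (mod 2).
These are incompatible: 64 − 33 = 31 is not divisible by 2.
So no integer satisfies both congruences.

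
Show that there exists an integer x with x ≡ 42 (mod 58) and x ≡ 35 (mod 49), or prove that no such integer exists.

x = 1260

The moduli 58 and 49 are coprime, so by the Chinese Remainder Theorem a unique solution modulo 2842 exists.
Any solution of the first congruence is x = 42 + 58t; substituting into the second, 58t ≡ 35 − 42 ≡ 42 (mod 49).
58 ≡ 9 (mod 49), so this reads 9t ≡ 42 (mod 49). Invert 9 mod 49 by the Euclidean algorithm: 49 = 5·9 + 4, 9 = 2·4 + 1, 4 = 4·1 + 0; back-substituting, 1 = 9 − 2·4 = 9 − 2·(49 − 5·9) = −2·49 + 11·9. Hence 9·11 ≡ 1, so 9⁻¹ ≡ 11 (mod 49).
Multiplying by 11: t ≡ 11·42 = 462 ≡ 21 (mod 49).
Taking t = 21 gives x = 42 + 58·21 = 1260.
Check: 1260 mod 58 = 42, 1260 mod 49 = 35. ✓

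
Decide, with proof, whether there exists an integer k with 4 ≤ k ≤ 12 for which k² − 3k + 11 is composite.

k = 8

At k = 8: 8² − 3·8 + 11 = 51 = 3·17, which is composite.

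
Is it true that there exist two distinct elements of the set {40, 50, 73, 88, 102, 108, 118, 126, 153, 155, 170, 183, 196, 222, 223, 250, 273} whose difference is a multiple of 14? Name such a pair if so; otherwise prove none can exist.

Reduce each element mod 14: 40↦12, 50↦8, 73↦3, 88↦4, 102↦4, 108↦10, 118↦6, 126↦0, 153↦13, 155↦1, 170↦2, 183↦1, 196↦0, 222↦12, 223↦13, 250↦12, 273↦7. The residue 12 repeats (at 40 and 222), and 222 − 40 = 182 = 13·14.

The pair (40, 222) works.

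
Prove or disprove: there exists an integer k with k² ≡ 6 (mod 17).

No such integer exists.

Since (17 − k)² ≡ k² (mod 17), it suffices to square k = 0, 1, …, 8: the residues are 0, 1, 4, 9, 16, 8, 2, 15, 13.
The set of squares mod 17 is therefore {0, 1, 2, 4, 8, 9, 13, 15, 16}, which does not contain 6.
Hence no integer k has k² ≡ 6 (mod 17).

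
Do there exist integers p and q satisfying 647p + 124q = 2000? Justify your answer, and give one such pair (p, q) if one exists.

p = 120, q = -610

647 and 124 are coprime, so 647p + 124q ranges over all of ℤ.
Run the Euclidean algorithm on 647 and 124: 647 = 5·124 + 27, 124 = 4·27 + 16, 27 = 1·16 + 11, 16 = 1·11 + 5, 11 = 2·5 + 1, 5 = 5·1 + 0.
Working back up the chain: 1 = 11 − 2·5 = 11 − 2·(16 − 1·11) = −2·16 + 3·11 = −2·16 + 3·(27 − 1·16) = 3·27 − 5·16 = 3·27 − 5·(124 − 4·27) = −5·124 + 23·27 = −5·124 + 23·(647 − 5·124) = 23·647 − 120·124. So 647·23 + 124·(-120) = 1.
Multiplying through by 2000: p = 23·2000 = 46000, q = (-120)·2000 = -240000 is a solution.
Shifting by a multiple of (124, −647) keeps it a solution: p = 46000 − 370·124 = 120, q = -240000 + 370·647 = -610.
Check: 647·120 + 124·(-610) = 77640 − 75640 = 2000. ✓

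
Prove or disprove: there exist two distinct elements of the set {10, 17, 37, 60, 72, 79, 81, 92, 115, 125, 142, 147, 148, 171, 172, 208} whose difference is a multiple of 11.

Reduce each element mod 11: 10↦10, 17↦6, 37↦4, 60↦5, 72↦6, 79↦2, 81↦4, 92↦4, 115↦5, 125↦4, 142↦10, 147↦4, 148↦5, 171↦6, 172↦7, 208↦10. The residue 10 repeats (at 10 and 142), and 142 − 10 = 132 = 12·11.

The pair (10, 142) works.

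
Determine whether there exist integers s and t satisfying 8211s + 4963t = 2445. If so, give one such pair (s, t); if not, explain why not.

Any value of 8211s + 4963t is a multiple of gcd(8211, 4963) = 7.
However 2445 leaves remainder 2 on division by 7.
So the equation is unsolvable over ℤ.

There are no such integers.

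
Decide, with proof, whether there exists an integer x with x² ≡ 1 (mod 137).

x = 136 works: 136² = 18496, and 18496 − 1 = 18495 = 135·137.

x = 136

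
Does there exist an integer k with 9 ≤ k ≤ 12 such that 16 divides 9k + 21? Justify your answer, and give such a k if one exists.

No such integer k in that range exists.

For k = 9, 10, 11, 12 the values of 9k + 21 modulo 16 are 6, 15, 8, 1 respectively.
Since 0 is absent from this list, 16 ∤ 9k + 21 for every k with 9 ≤ k ≤ 12.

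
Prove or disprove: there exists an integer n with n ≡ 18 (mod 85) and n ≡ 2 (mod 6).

gcd(85, 6) = 1, so the Chinese Remainder Theorem guarantees exactly one residue class mod 510 satisfying both.
Write n = 18 + 85t and require 18 + 85t ≡ 2 (mod 6), i.e. 85t ≡ 2 (mod 6).
85 ≡ 1 (mod 6), so this reads 1t ≡ 2 (mod 6). So t ≡ 2 (mod 6).
With t = 2: n = 18 + 85·2 = 188.
Verify: 188 = 2·85 + 18 and 188 = 31·6 + 2. ✓

n = 188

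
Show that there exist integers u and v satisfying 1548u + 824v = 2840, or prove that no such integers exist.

Every value of 1548u + 824v is a multiple of gcd(1548, 824) = 4; since 4 ∣ 2840, solutions exist.
Dividing through by 4 reduces the equation to 387u + 206v = 710.
Dividing repeatedly: 387 = 1·206 + 181, 206 = 1·181 + 25, 181 = 7·25 + 6, 25 = 4·6 + 1, 6 = 6·1 + 0.
Unwinding: 1 = 25 − 4·6 = 25 − 4·(181 − 7·25) = −4·181 + 29·25 = −4·181 + 29·(206 − 1·181) = 29·206 − 33·181 = 29·206 − 33·(387 − 1·206) = −33·387 + 62·206, i.e. 387·(-33) + 206·62 = 1.
Multiplying through by 710: u = (-33)·710 = -23430, v = 62·710 = 44020 is a solution.
Shifting by a multiple of (206, −387) keeps it a solution: u = -23430 + 114·206 = 54, v = 44020 − 114·387 = -98.
Indeed 1548·54 + 824·(-98) = 83592 − 80752 = 2840.

u = 54, v = -98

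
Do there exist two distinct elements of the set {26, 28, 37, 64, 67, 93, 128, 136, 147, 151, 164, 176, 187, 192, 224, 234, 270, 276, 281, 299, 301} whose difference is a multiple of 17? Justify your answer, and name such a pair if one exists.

Both 26 and 128 leave remainder 9 on division by 17; their difference 102 = 6·17 is a multiple of 17.

Yes: 26 and 128.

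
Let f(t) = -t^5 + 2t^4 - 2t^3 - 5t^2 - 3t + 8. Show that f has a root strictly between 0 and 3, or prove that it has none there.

Such a root exists.

f(0) = 8 and f(3) = -181, which have opposite signs.
f is continuous everywhere (it is a polynomial), in particular on [0, 3].
By the Intermediate Value Theorem f must vanish at some point of (0, 3).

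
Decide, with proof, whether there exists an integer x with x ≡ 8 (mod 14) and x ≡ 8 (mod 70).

gcd(14, 70) = 14. A simultaneous solution exists iff 8 ≡ 8 (mod 14); here 8 mod 14 = 8 = 8 mod 14, so it does.
The smallest candidate x = 8 works directly: 8 ≡ 8 (mod 70).
Verify: 8 = 0·14 + 8 and 8 = 0·70 + 8. ✓

x = 8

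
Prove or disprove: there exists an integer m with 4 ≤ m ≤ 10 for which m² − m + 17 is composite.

No, no such integer m in that range exists.

The values for m = 4, 5, …, 10 are 29, 37, 47, 59, 73, 89, 107, and each of these is prime.
So no value in the range makes the expression composite.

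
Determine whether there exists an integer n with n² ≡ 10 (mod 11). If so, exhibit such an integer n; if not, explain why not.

Since (11 − n)² ≡ n² (mod 11), it suffices to square n = 0, 1, …, 5: the residues are 0, 1, 4, 9, 5, 3.
So the quadratic residues mod 11 are {0, 1, 3, 4, 5, 9}, and 10 is not among them.
Hence no integer n has n² ≡ 10 (mod 11).

There is no such integer.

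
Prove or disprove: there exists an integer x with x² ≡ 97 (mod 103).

Take x = 32. Then 32² = 1024 = 9·103 + 97, so 32² ≡ 97 (mod 103).

x = 32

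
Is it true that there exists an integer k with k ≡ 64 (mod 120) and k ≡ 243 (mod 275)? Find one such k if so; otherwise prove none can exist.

gcd(120, 275) = 5. If k ≡ 64 (mod 120) and k ≡ 243 (mod 275), then k ≡ 64 (mod 5) and k ≡ 243 (mod 5).
However 64 ≡ 4 and 243 ≡ 3 (mod 5), and 4 ≠ 3.
So no integer satisfies both congruences.

No, no such integer exists.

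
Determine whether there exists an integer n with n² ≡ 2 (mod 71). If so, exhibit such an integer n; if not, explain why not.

n = 59

n = 59 works: 59² = 3481, and 3481 − 2 = 3479 = 49·71.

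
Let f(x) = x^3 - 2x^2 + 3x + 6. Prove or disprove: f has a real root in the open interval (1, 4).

f(1) = 8 and f(4) = 50, both positive.
The derivative f'(x) = 3x^2 - 4x + 3 is a quadratic with discriminant (-4)² − 4·3·3 = -20 < 0; it never vanishes, so it is always positive (sign of the leading coefficient).
So f is strictly increasing; between 1 and 4 its values lie between f(1) = 8 and f(4) = 50, all positive. Therefore f has no root in (1, 4).

f has no root in that interval.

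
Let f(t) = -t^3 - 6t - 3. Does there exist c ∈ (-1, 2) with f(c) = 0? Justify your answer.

Such a root exists.

f(-1) = 4 and f(2) = -23, which have opposite signs.
Since f is a polynomial it is continuous on [-1, 2].
By the Intermediate Value Theorem, f takes the value 0 somewhere in the open interval.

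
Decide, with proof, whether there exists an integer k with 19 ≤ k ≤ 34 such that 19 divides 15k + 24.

k = 25

Scanning upward from k = 19 gives 309, 324, 339, 354, 369, 384, none divisible by 19. k = 25 works, since 15·25 + 24 = 399 = 21·19.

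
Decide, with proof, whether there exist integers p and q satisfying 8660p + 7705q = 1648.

gcd(8660, 7705) = 5, so every integer of the form 8660p + 7705q is a multiple of 5.
But 1648 = 5·329 + 3, so 5 ∤ 1648.
Therefore 8660p + 7705q = 1648 has no solution in integers.

No, no such integers exist.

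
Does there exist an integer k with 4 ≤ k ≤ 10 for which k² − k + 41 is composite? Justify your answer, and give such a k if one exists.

The values for k = 4, 5, …, 10 are 53, 61, 71, 83, 97, 113, 131, and each of these is prime.
So no value in the range makes the expression composite.

There is no such integer k in that range.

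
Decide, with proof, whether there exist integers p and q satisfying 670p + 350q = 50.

gcd(670, 350) = 10, and 10 divides 50, so integer solutions exist.
Dividing through by 10 reduces the equation to 67p + 35q = 5.
Run the Euclidean algorithm on 67 and 35: 67 = 1·35 + 32, 35 = 1·32 + 3, 32 = 10·3 + 2, 3 = 1·2 + 1, 2 = 2·1 + 0.
Back-substituting, 1 = 3 − 1·2 = 3 − (32 − 10·3) = −32 + 11·3 = −32 + 11·(35 − 1·32) = 11·35 − 12·32 = 11·35 − 12·(67 − 1·35) = −12·67 + 23·35; that is, 67·(-12) + 35·23 = 1.
Multiplying through by 5: p = (-12)·5 = -60, q = 23·5 = 115 is a solution.
Adding 2·35 to p and subtracting 2·67 from q gives the tidier solution (10, -19).
Check: 670·10 + 350·(-19) = 6700 − 6650 = 50. ✓

p = 10, q = -19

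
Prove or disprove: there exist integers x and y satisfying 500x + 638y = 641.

Any value of 500x + 638y is a multiple of gcd(500, 638) = 2.
However 641 leaves remainder 1 on division by 2.
Therefore 500x + 638y = 641 has no solution in integers.

There are no such integers.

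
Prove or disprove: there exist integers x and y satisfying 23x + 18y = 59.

23 and 18 are coprime, so 23x + 18y ranges over all of ℤ.
Euclidean algorithm: 23 = 1·18 + 5, 18 = 3·5 + 3, 5 = 1·3 + 2, 3 = 1·2 + 1, 2 = 2·1 + 0.
Back-substituting, 1 = 3 − 1·2 = 3 − (5 − 1·3) = −5 + 2·3 = −5 + 2·(18 − 3·5) = 2·18 − 7·5 = 2·18 − 7·(23 − 1·18) = −7·23 + 9·18; that is, 23·(-7) + 18·9 = 1.
Scaling by 59 gives the particular solution (x, y) = (-413, 531).
The general solution is x = -413 + 18k, y = 531 − 23k; taking k = 23 gives the smaller pair x = 1, y = 2.
Check: 23·1 + 18·2 = 23 + 36 = 59. ✓

x = 1, y = 2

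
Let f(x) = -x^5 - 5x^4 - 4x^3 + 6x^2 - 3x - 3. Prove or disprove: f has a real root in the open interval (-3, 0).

f(-3) = 6 and f(0) = -3, which have opposite signs.
As a polynomial, f is continuous on every closed interval.
By the Intermediate Value Theorem, f takes the value 0 somewhere in the open interval.

Such a root exists.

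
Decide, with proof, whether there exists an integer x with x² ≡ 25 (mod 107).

Take x = 5. Then 5² = 25, and since 0 ≤ 25 < 107 this is already reduced: 5² ≡ 25 (mod 107).

x = 5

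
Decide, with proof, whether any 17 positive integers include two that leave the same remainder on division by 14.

True.

Each integer lies in one of the 14 residue classes modulo 14.
With 17 integers and only 14 classes, the pigeonhole principle forces two of them, say a and b, into the same class.
That is, a and b leave the same remainder on division by 14, as claimed.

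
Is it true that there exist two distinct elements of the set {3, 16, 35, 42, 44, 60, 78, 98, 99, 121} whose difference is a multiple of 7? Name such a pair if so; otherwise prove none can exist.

16 mod 7 = 2 and 44 mod 7 = 2, so 44 − 16 = 28 = 4·7.

16 and 44 are such a pair.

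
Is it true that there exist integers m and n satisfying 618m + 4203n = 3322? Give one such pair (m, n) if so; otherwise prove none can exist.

gcd(618, 4203) = 3, so every integer of the form 618m + 4203n is a multiple of 3.
But 3322 is not a multiple of 3 (it leaves remainder 1).
Therefore 618m + 4203n = 3322 has no solution in integers.

No, no such integers exist.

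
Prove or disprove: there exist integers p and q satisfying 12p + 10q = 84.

p = 2, q = 6

Every value of 12p + 10q is a multiple of gcd(12, 10) = 2; since 2 ∣ 84, solutions exist.
Dividing through by 2 reduces the equation to 6p + 5q = 42.
Run the Euclidean algorithm on 6 and 5: 6 = 1·5 + 1, 5 = 5·1 + 0.
Working back up the chain: 1 = 6 − 1·5. So 6·1 + 5·(-1) = 1.
Multiplying through by 42: p = 1·42 = 42, q = (-1)·42 = -42 is a solution.
The general solution is p = 42 + 5k, q = -42 − 6k; taking k = -8 gives the smaller pair p = 2, q = 6.
Check: 12·2 + 10·6 = 24 + 60 = 84. ✓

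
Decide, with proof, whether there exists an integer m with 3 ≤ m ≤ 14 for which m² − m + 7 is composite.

At m = 11: 11² − 11 + 7 = 117 = 3·39, which is composite.

m = 11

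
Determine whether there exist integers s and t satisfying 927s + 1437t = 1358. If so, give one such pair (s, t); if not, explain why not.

gcd(927, 1437) = 3, so every integer of the form 927s + 1437t is a multiple of 3.
But 1358 = 3·452 + 2, so 3 ∤ 1358.
Hence no integers s, t satisfy the equation.

There are no such integers.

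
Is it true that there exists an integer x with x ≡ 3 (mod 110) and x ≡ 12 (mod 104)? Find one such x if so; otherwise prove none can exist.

Reduce both congruences modulo 2, which divides 110 and 104: they say x ≡ 3 (mod 2) and x ≡ 12 (mod 2).
But 3 mod 2 = 1 while 12 mod 2 = 0, a contradiction.
So no integer satisfies both congruences.

No such integer exists.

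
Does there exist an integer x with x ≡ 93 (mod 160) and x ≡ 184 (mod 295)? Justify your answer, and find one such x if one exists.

No such integer exists.

Reduce both congruences modulo 5, which divides 160 and 295: they say x ≡ 93 (mod 5) and x ≡ 184 (mod 5).
However 93 ≡ 3 and 184 ≡ 4 (mod 5), and 3 ≠ 4.
So no integer satisfies both congruences.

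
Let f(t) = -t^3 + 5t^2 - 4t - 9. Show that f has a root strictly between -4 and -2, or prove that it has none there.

f has no root in that interval.

f(-4) = 151 and f(-2) = 27, both positive, so a sign-change argument is unavailable; we show f keeps this sign on the whole interval.
Shift to the endpoint -2: with t = -2 − u (0 < u < 2), one computes f(-2 − u) = u^3 + 11u^2 + 36u + 27.
The nonzero coefficients here are all positive, so for u > 0 every term is positive (or zero), and the constant term 27 is strictly positive.
Therefore f(t) > 0 throughout (-4, -2), and f has no zero there.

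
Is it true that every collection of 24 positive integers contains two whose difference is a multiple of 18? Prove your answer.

True.

There are exactly 18 possible remainders on division by 18.
Since 24 > 18, two of the 24 integers must share a residue class by the pigeonhole principle; call them a and b.
Their difference a − b is then a multiple of 18.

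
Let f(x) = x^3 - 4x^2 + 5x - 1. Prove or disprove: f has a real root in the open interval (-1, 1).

f(-1) = -11 and f(1) = 1, which have opposite signs.
As a polynomial, f is continuous on every closed interval.
By the Intermediate Value Theorem, f takes the value 0 somewhere in the open interval.

Such a root exists.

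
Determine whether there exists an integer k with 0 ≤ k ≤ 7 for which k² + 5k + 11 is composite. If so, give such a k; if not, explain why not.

At k = 7: 7² + 5·7 + 11 = 95 = 5·19, which is composite.

k = 7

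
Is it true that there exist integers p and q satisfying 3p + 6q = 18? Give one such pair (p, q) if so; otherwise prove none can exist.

Every value of 3p + 6q is a multiple of gcd(3, 6) = 3; since 3 ∣ 18, solutions exist.
Dividing through by 3 reduces the equation to 1p + 2q = 6.
The coefficient of p is 1, so setting q = 0 and p = 6 already solves it.
The general solution is p = 6 + 2k, q = 0 − 1k; taking k = -3 gives the smaller pair p = 0, q = 3.
Indeed 3·0 + 6·3 = 0 + 18 = 18.

p = 0, q = 3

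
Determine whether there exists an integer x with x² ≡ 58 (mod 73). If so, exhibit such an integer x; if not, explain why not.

Apply Euler's criterion with the prime 73: 58 is a quadratic residue iff 58^36 ≡ 1 (mod 73), and a non-residue iff it is ≡ −1.
Squaring successively (mod 73): 58^2 = 3364 ≡ 6; 58^4 ≡ 6² = 36 ≡ 36; 58^8 ≡ 36² = 1296 ≡ 55; 58^16 ≡ 55² = 3025 ≡ 32; 58^32 ≡ 32² = 1024 ≡ 2.
Since 36 = 32 + 4, 58^36 ≡ 2 · 36; multiplying out mod 73: 2·36 = 72 ≡ 72. Thus 58^36 ≡ 72 ≡ −1 (mod 73).
By Euler's criterion 58 is a quadratic non-residue mod 73: no x satisfies x² ≡ 58 (mod 73).

No such integer exists.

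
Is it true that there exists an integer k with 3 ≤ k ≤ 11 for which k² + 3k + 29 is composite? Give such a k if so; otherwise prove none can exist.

k = 4

At k = 4: 4² + 3·4 + 29 = 57 = 3·19, which is composite.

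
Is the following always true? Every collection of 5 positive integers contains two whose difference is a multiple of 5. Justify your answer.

No; for instance {3, 4, 5, 6, 7} is a counterexample.

Try 5 consecutive integers, 3, 4, …, 7. Their remainders mod 5 are 3, 4, 0, 1, 2 — pairwise different, as any 5 ≤ 5 consecutive integers have distinct residues.
The differences between them range over 1, …, 4, none of which is divisible by 5.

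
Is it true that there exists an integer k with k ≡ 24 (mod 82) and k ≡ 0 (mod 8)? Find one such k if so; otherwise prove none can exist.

The moduli are not coprime: gcd(82, 8) = 2. Compatibility requires 2 ∣ (0 − 24) = -24, which holds, so solutions exist.
The smallest candidate k = 24 works directly: 24 ≡ 0 (mod 8).
Indeed 24 ≡ 24 (mod 82) and 24 ≡ 0 (mod 8).

k = 24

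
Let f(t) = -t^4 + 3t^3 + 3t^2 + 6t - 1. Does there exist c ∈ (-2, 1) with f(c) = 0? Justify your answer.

Yes, f has a root in the interval.

f(-2) = -41 and f(1) = 10, which have opposite signs.
As a polynomial, f is continuous on every closed interval.
By the Intermediate Value Theorem, f takes the value 0 somewhere in the open interval.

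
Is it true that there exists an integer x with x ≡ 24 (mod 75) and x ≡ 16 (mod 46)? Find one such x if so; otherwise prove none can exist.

x = 1074

gcd(75, 46) = 1, so the Chinese Remainder Theorem guarantees exactly one residue class mod 3450 satisfying both.
Any solution of the first congruence is x = 24 + 75t; substituting into the second, 75t ≡ 16 − 24 ≡ 38 (mod 46).
75 ≡ 29 (mod 46), so this reads 29t ≡ 38 (mod 46). Note 29·27 = 783 ≡ 1 (mod 46) (as 783 − 1 = 17·46), so 29⁻¹ ≡ 27.
Therefore t ≡ 27·38 = 1026 ≡ 14 (mod 46).
Taking t = 14 gives x = 24 + 75·14 = 1074.
Verify: 1074 = 14·75 + 24 and 1074 = 23·46 + 16. ✓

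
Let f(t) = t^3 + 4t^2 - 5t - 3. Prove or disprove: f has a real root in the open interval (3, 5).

f(3) = 45 and f(5) = 197, both positive, so a sign-change argument is unavailable; we show f keeps this sign on the whole interval.
Substitute t = 3 + u, where 0 < u < 2 on the interval. Expanding, f(3 + u) = u^3 + 13u^2 + 46u + 45.
All 4 nonzero coefficients of this polynomial in u are positive; hence for u > 0 the value is a sum of positive terms (the constant 45 among them).
So f is strictly positive on (3, 5); no root exists in the interval.

No.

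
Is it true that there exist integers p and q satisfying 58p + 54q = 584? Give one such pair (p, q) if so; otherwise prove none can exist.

Every value of 58p + 54q is a multiple of gcd(58, 54) = 2; since 2 ∣ 584, solutions exist.
Dividing through by 2 reduces the equation to 29p + 27q = 292.
Dividing repeatedly: 29 = 1·27 + 2, 27 = 13·2 + 1, 2 = 2·1 + 0.
Unwinding: 1 = 27 − 13·2 = 27 − 13·(29 − 1·27) = −13·29 + 14·27, i.e. 29·(-13) + 27·14 = 1.
Times 292: 29·(-3796) + 27·4088 = 292, so (-3796, 4088) solves it.
The general solution is p = -3796 + 27k, q = 4088 − 29k; taking k = 141 gives the smaller pair p = 11, q = -1.
Check: 58·11 + 54·(-1) = 638 − 54 = 584. ✓

p = 11, q = -1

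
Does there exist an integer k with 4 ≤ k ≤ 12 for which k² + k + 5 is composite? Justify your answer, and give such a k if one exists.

k = 12

At k = 12: 12² + 12 + 5 = 161 = 7·23, which is composite.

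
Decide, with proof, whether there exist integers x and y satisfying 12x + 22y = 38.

Since gcd(12, 22) = 2 and 38 = 2·19, Bézout's identity guarantees a solution.
Dividing through by 2 reduces the equation to 6x + 11y = 19.
Dividing repeatedly: 11 = 1·6 + 5, 6 = 1·5 + 1, 5 = 5·1 + 0.
Unwinding: 1 = 6 − 1·5 = 6 − (11 − 1·6) = −11 + 2·6, i.e. 6·2 + 11·(-1) = 1.
Multiplying through by 19: x = 2·19 = 38, y = (-1)·19 = -19 is a solution.
Shifting by a multiple of (11, −6) keeps it a solution: x = 38 − 3·11 = 5, y = -19 + 3·6 = -1.
Indeed 12·5 + 22·(-1) = 60 − 22 = 38.

x = 5, y = -1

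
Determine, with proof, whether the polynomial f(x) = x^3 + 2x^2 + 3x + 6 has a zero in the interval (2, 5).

No such root exists.

Evaluate at the endpoints: f(2) = 28, f(5) = 196 — same sign (positive).
The derivative f'(x) = 3x^2 + 4x + 3 is a quadratic with discriminant 4² − 4·3·3 = -20 < 0; it never vanishes, so it is always positive (sign of the leading coefficient).
Hence f is strictly increasing on ℝ, and in particular on [2, 5]. A strictly monotone function with same-sign endpoint values stays positive on the whole interval, so f has no zero in (2, 5).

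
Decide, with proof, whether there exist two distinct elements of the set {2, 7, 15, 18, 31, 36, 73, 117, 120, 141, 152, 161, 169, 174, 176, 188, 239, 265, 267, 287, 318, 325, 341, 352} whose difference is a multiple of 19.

2 and 287 are such a pair.

Both 2 and 287 leave remainder 2 on division by 19; their difference 285 = 15·19 is a multiple of 19.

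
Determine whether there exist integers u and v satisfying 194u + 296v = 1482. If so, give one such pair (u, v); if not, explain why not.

gcd(194, 296) = 2, and 2 divides 1482, so integer solutions exist.
Dividing through by 2 reduces the equation to 97u + 148v = 741.
Dividing repeatedly: 148 = 1·97 + 51, 97 = 1·51 + 46, 51 = 1·46 + 5, 46 = 9·5 + 1, 5 = 5·1 + 0.
Working back up the chain: 1 = 46 − 9·5 = 46 − 9·(51 − 1·46) = −9·51 + 10·46 = −9·51 + 10·(97 − 1·51) = 10·97 − 19·51 = 10·97 − 19·(148 − 1·97) = −19·148 + 29·97. So 97·29 + 148·(-19) = 1.
Scaling by 741 gives the particular solution (u, v) = (21489, -14079).
Subtracting 145·148 from u and adding 145·97 to v gives the tidier solution (29, -14).
Check: 194·29 + 296·(-14) = 5626 − 4144 = 1482. ✓

u = 29, v = -14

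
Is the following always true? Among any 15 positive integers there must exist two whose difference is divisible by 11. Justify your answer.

Partition the integers by their residue mod 11; there are 11 classes.
Since 15 > 11, two of the 15 integers must share a residue class by the pigeonhole principle; call them a and b.
Equal remainders mean a − b ≡ 0 (mod 11), so 11 divides their difference.

Yes, this is always true.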